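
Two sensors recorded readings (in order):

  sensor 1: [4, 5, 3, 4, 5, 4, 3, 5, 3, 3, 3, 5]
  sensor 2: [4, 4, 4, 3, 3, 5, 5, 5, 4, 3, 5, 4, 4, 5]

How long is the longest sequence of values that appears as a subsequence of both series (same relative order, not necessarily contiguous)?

Taking 4 (sensor 1 #1, sensor 2 #3), 5 (sensor 1 #2, sensor 2 #7), 5 (sensor 1 #5, sensor 2 #8), 4 (sensor 1 #6, sensor 2 #9), 3 (sensor 1 #7, sensor 2 #10), 5 (sensor 1 #8, sensor 2 #11), 5 (sensor 1 #12, sensor 2 #14) gives a common subsequence of length 7. Since dp[12][14] = 7, nothing longer is possible.

7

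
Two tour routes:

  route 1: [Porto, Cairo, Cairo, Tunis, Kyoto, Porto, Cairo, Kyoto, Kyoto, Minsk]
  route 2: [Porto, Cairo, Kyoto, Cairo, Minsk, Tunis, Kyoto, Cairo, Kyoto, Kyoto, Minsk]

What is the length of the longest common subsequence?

Taking Porto [1,1] → Cairo [2,2] → Cairo [3,4] → Tunis [4,6] → Kyoto [5,7] → Cairo [7,8] → Kyoto [8,9] → Kyoto [9,10] → Minsk [10,11] gives a common subsequence of length 9, and the DP table's final entry dp[10][11] is also 9, so no common subsequence is longer.

9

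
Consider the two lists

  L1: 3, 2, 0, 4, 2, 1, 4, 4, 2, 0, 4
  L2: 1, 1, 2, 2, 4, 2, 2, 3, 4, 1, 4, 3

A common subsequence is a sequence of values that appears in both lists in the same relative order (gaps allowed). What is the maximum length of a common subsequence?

5

Pick 2 [2,4] → 4 [4,5] → 2 [5,7] → 1 [6,10] → 4 [7,11]; all 5 values appear in both, in order. Since dp[11][12] = 5, nothing longer is possible.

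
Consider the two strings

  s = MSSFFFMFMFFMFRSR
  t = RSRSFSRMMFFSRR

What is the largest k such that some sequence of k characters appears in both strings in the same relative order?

9

Match S at s[2]=t[2], S at s[3]=t[4], F at s[4]=t[5], M at s[7]=t[8], M at s[9]=t[9], F at s[10]=t[10], F at s[11]=t[11], R at s[14]=t[13], R at s[16]=t[14] — 9 characters in the same relative order in both, and the DP table's final entry dp[16][14] is also 9, so no common subsequence is longer.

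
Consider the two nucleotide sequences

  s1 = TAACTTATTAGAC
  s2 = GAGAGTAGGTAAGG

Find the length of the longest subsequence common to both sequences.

7

Pick A [2,2]; then A [3,4]; then T [5,6]; then T [6,10]; then A [7,11]; then A [10,12]; then G [11,14]; all 7 bases appear in both, in order. The LCS DP gives dp[13][14] = 7, so this is optimal.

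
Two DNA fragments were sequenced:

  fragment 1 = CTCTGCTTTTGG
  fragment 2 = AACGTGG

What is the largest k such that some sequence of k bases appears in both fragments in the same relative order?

5

One common subsequence of length 5: C (fragment 1 #3, fragment 2 #3), then G (fragment 1 #5, fragment 2 #4), then T (fragment 1 #10, fragment 2 #5), then G (fragment 1 #11, fragment 2 #6), then G (fragment 1 #12, fragment 2 #7), and the DP table's final entry dp[12][7] is also 5, so no common subsequence is longer.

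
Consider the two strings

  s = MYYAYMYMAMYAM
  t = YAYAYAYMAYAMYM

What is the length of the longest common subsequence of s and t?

10

One common subsequence of length 10: Y [2,3]; then Y [3,5]; then A [4,6]; then Y [5,7]; then M [6,8]; then Y [7,10]; then A [9,11]; then M [10,12]; then Y [11,13]; then M [13,14]. dp[13][14] = 10 confirms this is the maximum.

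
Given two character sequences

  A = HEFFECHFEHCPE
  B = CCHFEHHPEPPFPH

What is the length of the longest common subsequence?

One common subsequence of length 7: H [1,3], then F [4,4], then E [5,5], then H [7,6], then H [10,7], then P [12,8], then E [13,9], and the DP table's final entry dp[13][14] is also 7, so no common subsequence is longer.

7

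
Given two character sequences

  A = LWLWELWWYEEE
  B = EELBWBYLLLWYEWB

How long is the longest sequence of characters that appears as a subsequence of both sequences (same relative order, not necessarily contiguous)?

Match L [1,3], then W [2,5], then L [3,9], then L [6,10], then W [8,11], then Y [9,12], then E [10,13] — 7 characters in the same relative order in both. The LCS DP gives dp[12][15] = 7, so this is optimal.

7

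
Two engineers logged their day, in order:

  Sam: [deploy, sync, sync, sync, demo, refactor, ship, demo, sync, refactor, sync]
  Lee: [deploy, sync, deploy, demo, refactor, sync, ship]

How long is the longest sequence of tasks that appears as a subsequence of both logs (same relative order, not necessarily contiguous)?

One common subsequence of length 5: deploy at Sam[1]=Lee[1], then sync at Sam[2]=Lee[2], then demo at Sam[5]=Lee[4], then refactor at Sam[6]=Lee[5], then ship at Sam[7]=Lee[7]. The LCS DP gives dp[11][7] = 5, so this is optimal.

5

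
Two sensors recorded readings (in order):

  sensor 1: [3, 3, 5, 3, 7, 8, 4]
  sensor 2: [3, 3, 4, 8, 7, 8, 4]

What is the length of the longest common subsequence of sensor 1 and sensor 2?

5

Pick 3 (sensor 1 #1, sensor 2 #1) → 3 (sensor 1 #2, sensor 2 #2) → 7 (sensor 1 #5, sensor 2 #5) → 8 (sensor 1 #6, sensor 2 #6) → 4 (sensor 1 #7, sensor 2 #7); all 5 values appear in both, in order. The LCS DP gives dp[7][7] = 5, so this is optimal.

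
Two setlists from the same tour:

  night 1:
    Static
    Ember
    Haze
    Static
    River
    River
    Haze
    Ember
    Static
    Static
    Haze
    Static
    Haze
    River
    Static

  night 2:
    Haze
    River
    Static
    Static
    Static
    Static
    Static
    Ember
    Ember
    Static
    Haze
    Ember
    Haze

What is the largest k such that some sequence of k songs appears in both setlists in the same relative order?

One common subsequence of length 6: Static (night 1 #1, night 2 #7) → Ember (night 1 #2, night 2 #9) → Static (night 1 #4, night 2 #10) → Haze (night 1 #7, night 2 #11) → Ember (night 1 #8, night 2 #12) → Haze (night 1 #13, night 2 #13), and the DP table's final entry dp[15][13] is also 6, so no common subsequence is longer.

6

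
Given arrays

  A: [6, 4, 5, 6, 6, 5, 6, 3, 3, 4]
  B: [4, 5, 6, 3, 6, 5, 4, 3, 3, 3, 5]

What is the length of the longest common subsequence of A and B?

7

Match 4 at A[2]=B[1], then 5 at A[3]=B[2], then 6 at A[4]=B[3], then 6 at A[5]=B[5], then 5 at A[6]=B[6], then 3 at A[8]=B[9], then 3 at A[9]=B[10] — 7 values in the same relative order in both. Since dp[10][11] = 7, nothing longer is possible.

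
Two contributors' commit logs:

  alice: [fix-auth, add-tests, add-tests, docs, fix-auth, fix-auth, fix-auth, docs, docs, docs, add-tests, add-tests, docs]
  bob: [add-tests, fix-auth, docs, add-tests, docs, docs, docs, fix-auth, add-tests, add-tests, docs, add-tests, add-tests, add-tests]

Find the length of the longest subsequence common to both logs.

8

Taking fix-auth [1,2], then add-tests [3,4], then docs [4,5], then docs [8,6], then docs [9,7], then docs [10,11], then add-tests [11,13], then add-tests [12,14] gives a common subsequence of length 8. Since dp[13][14] = 8, nothing longer is possible.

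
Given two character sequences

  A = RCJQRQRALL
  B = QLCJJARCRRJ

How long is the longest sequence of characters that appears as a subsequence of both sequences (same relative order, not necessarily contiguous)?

Pick R [1,7]; then C [2,8]; then R [5,9]; then R [7,10]; all 4 characters appear in both, in order. The LCS DP gives dp[10][11] = 4, so this is optimal.

4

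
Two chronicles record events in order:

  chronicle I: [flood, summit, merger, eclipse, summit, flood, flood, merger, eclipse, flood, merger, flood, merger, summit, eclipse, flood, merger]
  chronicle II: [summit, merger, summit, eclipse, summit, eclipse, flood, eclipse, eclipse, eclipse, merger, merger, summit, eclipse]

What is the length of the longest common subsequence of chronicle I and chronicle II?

10

One common subsequence of length 10: summit [2,1], merger [3,2], eclipse [4,4], summit [5,5], flood [6,7], eclipse [9,10], merger [11,11], merger [13,12], summit [14,13], eclipse [15,14]. dp[17][14] = 10 confirms this is the maximum.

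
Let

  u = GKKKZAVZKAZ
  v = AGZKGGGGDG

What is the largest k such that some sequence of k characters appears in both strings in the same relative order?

3

Taking G at u[1]=v[2], Z at u[8]=v[3], K at u[9]=v[4] gives a common subsequence of length 3. The LCS DP gives dp[11][10] = 3, so this is optimal.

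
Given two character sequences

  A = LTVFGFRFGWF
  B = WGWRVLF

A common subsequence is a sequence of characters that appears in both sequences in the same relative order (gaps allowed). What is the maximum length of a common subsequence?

One common subsequence of length 3: G [5,2] → R [7,4] → F [11,7]. Since dp[11][7] = 3, nothing longer is possible.

3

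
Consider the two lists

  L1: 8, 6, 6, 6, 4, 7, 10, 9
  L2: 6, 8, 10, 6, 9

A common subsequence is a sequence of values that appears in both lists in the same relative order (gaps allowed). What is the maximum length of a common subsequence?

3

One common subsequence of length 3: 8 (L1 #1, L2 #2), then 6 (L1 #4, L2 #4), then 9 (L1 #8, L2 #5). Since dp[8][5] = 3, nothing longer is possible.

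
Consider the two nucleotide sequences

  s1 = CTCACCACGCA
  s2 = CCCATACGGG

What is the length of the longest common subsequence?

6

Let dp[i][j] be the LCS length of the first i bases of s1 and the first j bases of s2. dp[i][j] = dp[i-1][j-1]+1 when the i-th and j-th bases match, else max(dp[i-1][j], dp[i][j-1]).
    ·  C  C  C  A  T  A  C  G  G  G
 ·  0  0  0  0  0  0  0  0  0  0  0
 C  0  1  1  1  1  1  1  1  1  1  1
 T  0  1  1  1  1  2  2  2  2  2  2
 C  0  1  2  2  2  2  2  3  3  3  3
 A  0  1  2  2  3  3  3  3  3  3  3
 C  0  1  2  3  3  3  3  4  4  4  4
 C  0  1  2  3  3  3  3  4  4  4  4
 A  0  1  2  3  4  4  4  4  4  4  4
 C  0  1  2  3  4  4  4  5  5  5  5
 G  0  1  2  3  4  4  4  5  6  6  6
 C  0  1  2  3  4  4  4  5  6  6  6
 A  0  1  2  3  4  4  5  5  6  6  6
dp[11][10] = 6. One LCS (by backtracking along matches): CCAACG.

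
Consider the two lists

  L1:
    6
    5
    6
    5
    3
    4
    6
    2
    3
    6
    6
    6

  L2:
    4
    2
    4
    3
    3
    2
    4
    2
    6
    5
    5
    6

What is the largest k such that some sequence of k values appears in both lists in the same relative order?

5

Match 3 [5,5], 4 [6,7], 2 [8,8], 6 [10,9], 6 [12,12] — 5 values in the same relative order in both, and the DP table's final entry dp[12][12] is also 5, so no common subsequence is longer.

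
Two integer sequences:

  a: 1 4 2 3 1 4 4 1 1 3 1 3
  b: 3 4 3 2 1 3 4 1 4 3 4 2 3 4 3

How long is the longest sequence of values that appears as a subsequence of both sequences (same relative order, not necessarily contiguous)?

8

Match 4 at a[2]=b[2] → 2 at a[3]=b[4] → 3 at a[4]=b[6] → 1 at a[5]=b[8] → 4 at a[6]=b[9] → 4 at a[7]=b[11] → 3 at a[10]=b[13] → 3 at a[12]=b[15] — 8 values in the same relative order in both. Since dp[12][15] = 8, nothing longer is possible.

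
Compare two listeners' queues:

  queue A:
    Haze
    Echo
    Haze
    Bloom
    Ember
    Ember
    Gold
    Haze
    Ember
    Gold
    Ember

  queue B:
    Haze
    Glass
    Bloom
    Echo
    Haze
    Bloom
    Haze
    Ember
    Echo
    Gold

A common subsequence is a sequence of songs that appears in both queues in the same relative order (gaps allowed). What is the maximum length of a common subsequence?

One common subsequence of length 7: Haze at queue A[1]=queue B[1] → Echo at queue A[2]=queue B[4] → Haze at queue A[3]=queue B[5] → Bloom at queue A[4]=queue B[6] → Haze at queue A[8]=queue B[7] → Ember at queue A[9]=queue B[8] → Gold at queue A[10]=queue B[10]. dp[11][10] = 7 confirms this is the maximum.

7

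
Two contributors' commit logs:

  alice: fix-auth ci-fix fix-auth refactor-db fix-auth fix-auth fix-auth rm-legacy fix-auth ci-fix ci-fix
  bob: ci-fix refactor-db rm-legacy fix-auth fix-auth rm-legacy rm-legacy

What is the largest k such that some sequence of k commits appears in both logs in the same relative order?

5

One common subsequence of length 5: ci-fix (alice #2, bob #1) → refactor-db (alice #4, bob #2) → fix-auth (alice #5, bob #4) → fix-auth (alice #6, bob #5) → rm-legacy (alice #8, bob #7). dp[11][7] = 5 confirms this is the maximum.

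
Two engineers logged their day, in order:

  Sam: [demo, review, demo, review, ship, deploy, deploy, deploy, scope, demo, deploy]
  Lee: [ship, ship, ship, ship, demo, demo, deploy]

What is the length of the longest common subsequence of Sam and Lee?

Match demo [3,5]; then demo [10,6]; then deploy [11,7] — 3 tasks in the same relative order in both. dp[11][7] = 3 confirms this is the maximum.

3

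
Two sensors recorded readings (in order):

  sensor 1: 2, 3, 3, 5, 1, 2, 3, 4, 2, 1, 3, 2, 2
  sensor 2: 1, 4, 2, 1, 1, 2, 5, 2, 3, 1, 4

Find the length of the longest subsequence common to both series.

6

Let dp[i][j] be the LCS length of the first i values of sensor 1 and the first j values of sensor 2. dp[i][j] = dp[i-1][j-1]+1 when the i-th and j-th values match, else max(dp[i-1][j], dp[i][j-1]).
    ·  1  4  2  1  1  2  5  2  3  1  4
 ·  0  0  0  0  0  0  0  0  0  0  0  0
 2  0  0  0  1  1  1  1  1  1  1  1  1
 3  0  0  0  1  1  1  1  1  1  2  2  2
 3  0  0  0  1  1  1  1  1  1  2  2  2
 5  0  0  0  1  1  1  1  2  2  2  2  2
 1  0  1  1  1  2  2  2  2  2  2  3  3
 2  0  1  1  2  2  2  3  3  3  3  3  3
 3  0  1  1  2  2  2  3  3  3  4  4  4
 4  0  1  2  2  2  2  3  3  3  4  4  5
 2  0  1  2  3  3  3  3  3  4  4  4  5
 1  0  1  2  3  4  4  4  4  4  4  5  5
 3  0  1  2  3  4  4  4  4  4  5  5  5
 2  0  1  2  3  4  4  5  5  5  5  5  5
 2  0  1  2  3  4  4  5  5  6  6  6  6
dp[13][11] = 6. One LCS (by backtracking along matches): 1, 4, 2, 1, 2, 2.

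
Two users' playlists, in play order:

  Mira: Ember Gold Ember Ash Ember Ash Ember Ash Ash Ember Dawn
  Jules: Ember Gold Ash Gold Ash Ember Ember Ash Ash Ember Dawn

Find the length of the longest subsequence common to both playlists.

Taking Ember [1,1], then Gold [2,4], then Ash [4,5], then Ember [5,6], then Ember [7,7], then Ash [8,8], then Ash [9,9], then Ember [10,10], then Dawn [11,11] gives a common subsequence of length 9. Since dp[11][11] = 9, nothing longer is possible.

9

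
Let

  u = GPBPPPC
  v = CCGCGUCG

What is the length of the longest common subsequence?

Taking G at u[1]=v[5] → C at u[7]=v[7] gives a common subsequence of length 2, and the DP table's final entry dp[7][8] is also 2, so no common subsequence is longer.

2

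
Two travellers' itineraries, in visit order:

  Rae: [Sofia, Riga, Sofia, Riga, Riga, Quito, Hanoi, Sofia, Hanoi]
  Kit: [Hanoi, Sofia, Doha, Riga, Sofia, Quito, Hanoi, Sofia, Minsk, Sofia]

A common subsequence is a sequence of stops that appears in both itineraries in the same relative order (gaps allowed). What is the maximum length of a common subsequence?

6

Taking Sofia [1,2] → Riga [2,4] → Sofia [3,5] → Quito [6,6] → Hanoi [7,7] → Sofia [8,10] gives a common subsequence of length 6. dp[9][10] = 6 confirms this is the maximum.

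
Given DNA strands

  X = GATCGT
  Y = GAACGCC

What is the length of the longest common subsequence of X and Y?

4

Match G [1,1], then A [2,3], then C [4,4], then G [5,5] — 4 bases in the same relative order in both. Since dp[6][7] = 4, nothing longer is possible.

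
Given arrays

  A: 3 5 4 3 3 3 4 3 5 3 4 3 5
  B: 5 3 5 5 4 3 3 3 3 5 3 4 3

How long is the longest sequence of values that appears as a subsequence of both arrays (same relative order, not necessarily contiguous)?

One common subsequence of length 11: 3 at A[1]=B[2] → 5 at A[2]=B[4] → 4 at A[3]=B[5] → 3 at A[4]=B[6] → 3 at A[5]=B[7] → 3 at A[6]=B[8] → 3 at A[8]=B[9] → 5 at A[9]=B[10] → 3 at A[10]=B[11] → 4 at A[11]=B[12] → 3 at A[12]=B[13]. dp[13][13] = 11 confirms this is the maximum.

11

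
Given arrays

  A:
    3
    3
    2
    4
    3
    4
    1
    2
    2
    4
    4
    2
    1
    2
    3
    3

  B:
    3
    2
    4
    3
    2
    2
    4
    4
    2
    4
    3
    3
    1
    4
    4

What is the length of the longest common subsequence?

Pick 3 (A #2, B #1), then 2 (A #3, B #2), then 4 (A #4, B #3), then 3 (A #5, B #4), then 2 (A #8, B #5), then 2 (A #9, B #6), then 4 (A #10, B #7), then 4 (A #11, B #8), then 2 (A #12, B #9), then 3 (A #15, B #11), then 3 (A #16, B #12); all 11 values appear in both, in order, and the DP table's final entry dp[16][15] is also 11, so no common subsequence is longer.

11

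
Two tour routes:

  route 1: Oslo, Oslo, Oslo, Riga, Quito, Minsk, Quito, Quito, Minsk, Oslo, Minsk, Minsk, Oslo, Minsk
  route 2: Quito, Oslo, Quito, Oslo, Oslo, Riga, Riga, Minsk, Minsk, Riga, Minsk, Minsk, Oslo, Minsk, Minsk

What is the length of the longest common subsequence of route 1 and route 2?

10

One common subsequence of length 10: Oslo [1,2], then Oslo [2,4], then Oslo [3,5], then Riga [4,7], then Minsk [6,8], then Minsk [9,9], then Minsk [11,11], then Minsk [12,12], then Oslo [13,13], then Minsk [14,15]. The LCS DP gives dp[14][15] = 10, so this is optimal.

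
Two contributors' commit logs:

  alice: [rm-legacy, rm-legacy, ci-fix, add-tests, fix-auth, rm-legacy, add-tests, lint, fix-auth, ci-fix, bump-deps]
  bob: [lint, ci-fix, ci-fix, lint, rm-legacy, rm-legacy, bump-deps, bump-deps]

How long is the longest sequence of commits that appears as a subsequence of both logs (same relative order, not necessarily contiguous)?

3

One common subsequence of length 3: rm-legacy at alice[1]=bob[5], then rm-legacy at alice[2]=bob[6], then bump-deps at alice[11]=bob[8], and the DP table's final entry dp[11][8] is also 3, so no common subsequence is longer.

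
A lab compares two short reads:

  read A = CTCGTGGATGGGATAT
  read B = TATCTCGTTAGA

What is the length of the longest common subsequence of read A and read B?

8

Pick C [1,4] → T [2,5] → C [3,6] → G [4,7] → T [5,9] → A [8,10] → G [12,11] → A [15,12]; all 8 bases appear in both, in order, and the DP table's final entry dp[16][12] is also 8, so no common subsequence is longer.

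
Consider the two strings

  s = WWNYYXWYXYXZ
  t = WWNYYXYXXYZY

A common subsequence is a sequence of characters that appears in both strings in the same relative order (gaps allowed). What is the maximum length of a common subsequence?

One common subsequence of length 10: W [1,1], then W [2,2], then N [3,3], then Y [4,4], then Y [5,5], then X [6,6], then Y [8,7], then X [9,9], then Y [10,10], then Z [12,11], and the DP table's final entry dp[12][12] is also 10, so no common subsequence is longer.

10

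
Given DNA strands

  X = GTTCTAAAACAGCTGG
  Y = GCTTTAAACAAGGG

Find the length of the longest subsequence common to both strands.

Match G [1,1], then T [2,3], then T [3,4], then T [5,5], then A [6,6], then A [7,7], then A [8,8], then A [9,10], then A [11,11], then G [12,12], then G [15,13], then G [16,14] — 12 bases in the same relative order in both. Since dp[16][14] = 12, nothing longer is possible.

12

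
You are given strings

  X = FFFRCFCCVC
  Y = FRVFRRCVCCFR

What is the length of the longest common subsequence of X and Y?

6

Let dp[i][j] be the LCS length of the first i characters of X and the first j characters of Y. dp[i][j] = dp[i-1][j-1]+1 when the i-th and j-th characters match, else max(dp[i-1][j], dp[i][j-1]).
    ·  F  R  V  F  R  R  C  V  C  C  F  R
 ·  0  0  0  0  0  0  0  0  0  0  0  0  0
 F  0  1  1  1  1  1  1  1  1  1  1  1  1
 F  0  1  1  1  2  2  2  2  2  2  2  2  2
 F  0  1  1  1  2  2  2  2  2  2  2  3  3
 R  0  1  2  2  2  3  3  3  3  3  3  3  4
 C  0  1  2  2  2  3  3  4  4  4  4  4  4
 F  0  1  2  2  3  3  3  4  4  4  4  5  5
 C  0  1  2  2  3  3  3  4  4  5  5  5  5
 C  0  1  2  2  3  3  3  4  4  5  6  6  6
 V  0  1  2  3  3  3  3  4  5  5  6  6  6
 C  0  1  2  3  3  3  3  4  5  6  6  6  6
dp[10][12] = 6. One LCS (by backtracking along matches): FFRCCC.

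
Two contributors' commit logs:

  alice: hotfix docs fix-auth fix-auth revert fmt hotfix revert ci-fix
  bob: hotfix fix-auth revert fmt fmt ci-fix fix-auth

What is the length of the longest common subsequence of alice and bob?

One common subsequence of length 5: hotfix (alice #1, bob #1), fix-auth (alice #4, bob #2), revert (alice #5, bob #3), fmt (alice #6, bob #5), ci-fix (alice #9, bob #6), and the DP table's final entry dp[9][7] is also 5, so no common subsequence is longer.

5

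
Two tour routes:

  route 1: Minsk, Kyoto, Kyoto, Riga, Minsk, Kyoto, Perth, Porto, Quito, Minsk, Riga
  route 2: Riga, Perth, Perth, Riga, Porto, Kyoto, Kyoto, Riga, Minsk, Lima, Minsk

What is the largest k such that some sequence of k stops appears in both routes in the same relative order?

Pick Kyoto [2,6]; then Kyoto [3,7]; then Riga [4,8]; then Minsk [5,9]; then Minsk [10,11]; all 5 stops appear in both, in order. The LCS DP gives dp[11][11] = 5, so this is optimal.

5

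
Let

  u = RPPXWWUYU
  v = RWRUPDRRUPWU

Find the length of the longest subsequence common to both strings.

5

Match R [1,3]; then P [2,5]; then P [3,10]; then W [6,11]; then U [9,12] — 5 characters in the same relative order in both. The LCS DP gives dp[9][12] = 5, so this is optimal.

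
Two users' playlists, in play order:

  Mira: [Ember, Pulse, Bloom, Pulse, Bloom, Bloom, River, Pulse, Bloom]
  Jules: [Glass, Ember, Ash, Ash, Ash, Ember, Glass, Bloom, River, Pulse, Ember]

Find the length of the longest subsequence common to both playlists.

One common subsequence of length 4: Ember (Mira #1, Jules #6) → Bloom (Mira #6, Jules #8) → River (Mira #7, Jules #9) → Pulse (Mira #8, Jules #10), and the DP table's final entry dp[9][11] is also 4, so no common subsequence is longer.

4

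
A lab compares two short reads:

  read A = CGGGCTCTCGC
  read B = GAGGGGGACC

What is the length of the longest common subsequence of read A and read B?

One common subsequence of length 5: G [2,5], G [3,6], G [4,7], C [9,9], C [11,10]. The LCS DP gives dp[11][10] = 5, so this is optimal.

5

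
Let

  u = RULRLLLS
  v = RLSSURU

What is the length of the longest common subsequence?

3

Match R (u #1, v #1), then U (u #2, v #5), then R (u #4, v #6) — 3 characters in the same relative order in both. dp[8][7] = 3 confirms this is the maximum.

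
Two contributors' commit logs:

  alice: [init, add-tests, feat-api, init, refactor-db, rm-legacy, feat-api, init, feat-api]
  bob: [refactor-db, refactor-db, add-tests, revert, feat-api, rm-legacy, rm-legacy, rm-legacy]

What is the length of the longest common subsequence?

Match add-tests at alice[2]=bob[3] → feat-api at alice[3]=bob[5] → rm-legacy at alice[6]=bob[8] — 3 commits in the same relative order in both. The LCS DP gives dp[9][8] = 3, so this is optimal.

3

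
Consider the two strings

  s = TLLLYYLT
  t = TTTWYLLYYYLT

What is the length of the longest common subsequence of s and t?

Match T [1,3]; then L [2,6]; then L [3,7]; then Y [5,9]; then Y [6,10]; then L [7,11]; then T [8,12] — 7 characters in the same relative order in both. dp[8][12] = 7 confirms this is the maximum.

7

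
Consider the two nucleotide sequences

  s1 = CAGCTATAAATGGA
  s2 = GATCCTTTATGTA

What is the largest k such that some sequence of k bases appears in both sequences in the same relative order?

8

Taking C (s1 #1, s2 #4), then C (s1 #4, s2 #5), then T (s1 #5, s2 #7), then T (s1 #7, s2 #8), then A (s1 #10, s2 #9), then T (s1 #11, s2 #10), then G (s1 #12, s2 #11), then A (s1 #14, s2 #13) gives a common subsequence of length 8, and the DP table's final entry dp[14][13] is also 8, so no common subsequence is longer.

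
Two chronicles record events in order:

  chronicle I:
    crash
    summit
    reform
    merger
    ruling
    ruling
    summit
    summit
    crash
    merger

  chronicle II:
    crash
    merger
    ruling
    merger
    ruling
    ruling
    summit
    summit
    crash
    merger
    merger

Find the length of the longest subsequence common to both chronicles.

Pick crash at chronicle I[1]=chronicle II[1], merger at chronicle I[4]=chronicle II[4], ruling at chronicle I[5]=chronicle II[5], ruling at chronicle I[6]=chronicle II[6], summit at chronicle I[7]=chronicle II[7], summit at chronicle I[8]=chronicle II[8], crash at chronicle I[9]=chronicle II[9], merger at chronicle I[10]=chronicle II[11]; all 8 events appear in both, in order. The LCS DP gives dp[10][11] = 8, so this is optimal.

8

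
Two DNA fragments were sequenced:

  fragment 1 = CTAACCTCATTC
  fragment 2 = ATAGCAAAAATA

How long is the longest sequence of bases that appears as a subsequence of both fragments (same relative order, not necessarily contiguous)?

5

Match C [1,5] → A [3,9] → A [4,10] → T [7,11] → A [9,12] — 5 bases in the same relative order in both. The LCS DP gives dp[12][12] = 5, so this is optimal.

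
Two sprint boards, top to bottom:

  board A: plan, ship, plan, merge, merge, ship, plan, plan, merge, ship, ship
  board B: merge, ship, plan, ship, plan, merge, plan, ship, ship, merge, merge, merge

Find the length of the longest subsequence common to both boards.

Pick plan (board A #1, board B #3), then ship (board A #2, board B #4), then plan (board A #3, board B #5), then merge (board A #5, board B #6), then plan (board A #8, board B #7), then ship (board A #10, board B #8), then ship (board A #11, board B #9); all 7 tasks appear in both, in order, and the DP table's final entry dp[11][12] is also 7, so no common subsequence is longer.

7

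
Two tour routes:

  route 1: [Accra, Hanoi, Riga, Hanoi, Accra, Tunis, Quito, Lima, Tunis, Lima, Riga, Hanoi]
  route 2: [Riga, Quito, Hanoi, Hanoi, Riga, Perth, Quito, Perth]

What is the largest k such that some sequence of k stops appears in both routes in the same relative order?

3

Pick Hanoi [2,4] → Riga [3,5] → Quito [7,7]; all 3 stops appear in both, in order. Since dp[12][8] = 3, nothing longer is possible.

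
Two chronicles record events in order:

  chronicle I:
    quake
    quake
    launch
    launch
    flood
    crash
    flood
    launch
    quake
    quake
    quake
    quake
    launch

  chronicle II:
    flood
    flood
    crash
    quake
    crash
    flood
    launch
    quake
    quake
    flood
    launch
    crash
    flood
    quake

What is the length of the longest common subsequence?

7

Match quake at chronicle I[2]=chronicle II[4]; then crash at chronicle I[6]=chronicle II[5]; then flood at chronicle I[7]=chronicle II[6]; then launch at chronicle I[8]=chronicle II[7]; then quake at chronicle I[9]=chronicle II[8]; then quake at chronicle I[10]=chronicle II[9]; then quake at chronicle I[12]=chronicle II[14] — 7 events in the same relative order in both, and the DP table's final entry dp[13][14] is also 7, so no common subsequence is longer.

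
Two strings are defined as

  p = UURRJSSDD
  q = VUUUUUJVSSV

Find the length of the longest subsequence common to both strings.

Let dp[i][j] be the LCS length of the first i characters of p and the first j characters of q. dp[i][j] = dp[i-1][j-1]+1 when the i-th and j-th characters match, else max(dp[i-1][j], dp[i][j-1]).
    ·  V  U  U  U  U  U  J  V  S  S  V
 ·  0  0  0  0  0  0  0  0  0  0  0  0
 U  0  0  1  1  1  1  1  1  1  1  1  1
 U  0  0  1  2  2  2  2  2  2  2  2  2
 R  0  0  1  2  2  2  2  2  2  2  2  2
 R  0  0  1  2  2  2  2  2  2  2  2  2
 J  0  0  1  2  2  2  2  3  3  3  3  3
 S  0  0  1  2  2  2  2  3  3  4  4  4
 S  0  0  1  2  2  2  2  3  3  4  5  5
 D  0  0  1  2  2  2  2  3  3  4  5  5
 D  0  0  1  2  2  2  2  3  3  4  5  5
dp[9][11] = 5. One LCS (by backtracking along matches): UUJSS.

5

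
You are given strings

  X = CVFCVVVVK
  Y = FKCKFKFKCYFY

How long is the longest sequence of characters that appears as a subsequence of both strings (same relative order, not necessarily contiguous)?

Let dp[i][j] be the LCS length of the first i characters of X and the first j characters of Y. dp[i][j] = dp[i-1][j-1]+1 when the i-th and j-th characters match, else max(dp[i-1][j], dp[i][j-1]).
    ·  F  K  C  K  F  K  F  K  C  Y  F  Y
 ·  0  0  0  0  0  0  0  0  0  0  0  0  0
 C  0  0  0  1  1  1  1  1  1  1  1  1  1
 V  0  0  0  1  1  1  1  1  1  1  1  1  1
 F  0  1  1  1  1  2  2  2  2  2  2  2  2
 C  0  1  1  2  2  2  2  2  2  3  3  3  3
 V  0  1  1  2  2  2  2  2  2  3  3  3  3
 V  0  1  1  2  2  2  2  2  2  3  3  3  3
 V  0  1  1  2  2  2  2  2  2  3  3  3  3
 V  0  1  1  2  2  2  2  2  2  3  3  3  3
 K  0  1  2  2  3  3  3  3  3  3  3  3  3
dp[9][12] = 3. One LCS (by backtracking along matches): CFC.

3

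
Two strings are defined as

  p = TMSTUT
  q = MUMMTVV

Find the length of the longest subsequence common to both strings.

3

Let dp[i][j] be the LCS length of the first i characters of p and the first j characters of q. dp[i][j] = dp[i-1][j-1]+1 when the i-th and j-th characters match, else max(dp[i-1][j], dp[i][j-1]).
    ·  M  U  M  M  T  V  V
 ·  0  0  0  0  0  0  0  0
 T  0  0  0  0  0  1  1  1
 M  0  1  1  1  1  1  1  1
 S  0  1  1  1  1  1  1  1
 T  0  1  1  1  1  2  2  2
 U  0  1  2  2  2  2  2  2
 T  0  1  2  2  2  3  3  3
dp[6][7] = 3. One LCS (by backtracking along matches): MUT.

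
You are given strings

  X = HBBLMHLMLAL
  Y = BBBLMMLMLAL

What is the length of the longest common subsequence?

One common subsequence of length 9: B (X #2, Y #2); then B (X #3, Y #3); then L (X #4, Y #4); then M (X #5, Y #6); then L (X #7, Y #7); then M (X #8, Y #8); then L (X #9, Y #9); then A (X #10, Y #10); then L (X #11, Y #11). The LCS DP gives dp[11][11] = 9, so this is optimal.

9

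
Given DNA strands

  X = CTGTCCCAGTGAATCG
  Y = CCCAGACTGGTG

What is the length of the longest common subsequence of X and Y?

One common subsequence of length 9: C (X #5, Y #1) → C (X #6, Y #2) → C (X #7, Y #3) → A (X #8, Y #4) → G (X #9, Y #5) → T (X #10, Y #8) → G (X #11, Y #10) → T (X #14, Y #11) → G (X #16, Y #12), and the DP table's final entry dp[16][12] is also 9, so no common subsequence is longer.

9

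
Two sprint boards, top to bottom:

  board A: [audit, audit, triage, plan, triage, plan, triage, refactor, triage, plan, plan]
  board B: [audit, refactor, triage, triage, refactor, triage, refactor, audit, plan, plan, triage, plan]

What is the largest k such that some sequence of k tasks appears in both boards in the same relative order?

7

Pick audit [1,1], triage [3,3], triage [5,4], triage [7,6], refactor [8,7], triage [9,11], plan [11,12]; all 7 tasks appear in both, in order. dp[11][12] = 7 confirms this is the maximum.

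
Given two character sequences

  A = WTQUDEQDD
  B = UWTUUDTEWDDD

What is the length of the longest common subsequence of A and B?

7

One common subsequence of length 7: W [1,2]; then T [2,3]; then U [4,5]; then D [5,6]; then E [6,8]; then D [8,11]; then D [9,12]. Since dp[9][12] = 7, nothing longer is possible.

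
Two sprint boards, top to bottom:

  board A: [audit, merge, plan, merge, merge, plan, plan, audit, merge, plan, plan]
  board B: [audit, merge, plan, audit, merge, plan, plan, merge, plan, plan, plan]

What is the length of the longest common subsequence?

9

Match audit [1,1] → merge [2,2] → plan [3,3] → merge [5,5] → plan [6,6] → plan [7,7] → merge [9,8] → plan [10,10] → plan [11,11] — 9 tasks in the same relative order in both. The LCS DP gives dp[11][11] = 9, so this is optimal.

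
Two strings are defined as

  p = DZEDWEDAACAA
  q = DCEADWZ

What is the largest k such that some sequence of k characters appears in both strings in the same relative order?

One common subsequence of length 4: D (p #1, q #1) → E (p #3, q #3) → D (p #4, q #5) → W (p #5, q #6). dp[12][7] = 4 confirms this is the maximum.

4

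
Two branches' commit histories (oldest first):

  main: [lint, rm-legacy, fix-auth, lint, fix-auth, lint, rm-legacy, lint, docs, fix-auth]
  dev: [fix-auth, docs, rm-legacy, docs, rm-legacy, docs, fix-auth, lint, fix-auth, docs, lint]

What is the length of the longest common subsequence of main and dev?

Match rm-legacy (main #2, dev #5); then fix-auth (main #3, dev #7); then lint (main #4, dev #8); then fix-auth (main #5, dev #9); then lint (main #8, dev #11) — 5 commits in the same relative order in both, and the DP table's final entry dp[10][11] is also 5, so no common subsequence is longer.

5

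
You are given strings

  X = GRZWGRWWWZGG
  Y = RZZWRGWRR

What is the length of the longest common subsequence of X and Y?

5

Match R [2,1], Z [3,3], W [4,4], G [5,6], R [6,9] — 5 characters in the same relative order in both, and the DP table's final entry dp[12][9] is also 5, so no common subsequence is longer.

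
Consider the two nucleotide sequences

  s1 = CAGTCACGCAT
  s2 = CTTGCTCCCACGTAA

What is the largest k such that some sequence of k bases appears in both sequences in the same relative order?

8

One common subsequence of length 8: C (s1 #1, s2 #1) → G (s1 #3, s2 #4) → T (s1 #4, s2 #6) → C (s1 #5, s2 #9) → A (s1 #6, s2 #10) → C (s1 #7, s2 #11) → G (s1 #8, s2 #12) → A (s1 #10, s2 #15). dp[11][15] = 8 confirms this is the maximum.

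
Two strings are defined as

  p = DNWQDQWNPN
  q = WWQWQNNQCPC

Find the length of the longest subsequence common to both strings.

5

Match W at p[3]=q[2], then Q at p[4]=q[3], then Q at p[6]=q[5], then N at p[8]=q[7], then P at p[9]=q[10] — 5 characters in the same relative order in both. The LCS DP gives dp[10][11] = 5, so this is optimal.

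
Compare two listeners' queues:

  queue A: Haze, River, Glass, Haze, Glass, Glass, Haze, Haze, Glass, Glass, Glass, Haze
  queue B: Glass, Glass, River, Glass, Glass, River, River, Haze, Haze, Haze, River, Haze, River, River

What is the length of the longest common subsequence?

One common subsequence of length 6: River (queue A #2, queue B #3) → Glass (queue A #3, queue B #5) → Haze (queue A #4, queue B #8) → Haze (queue A #7, queue B #9) → Haze (queue A #8, queue B #10) → Haze (queue A #12, queue B #12). dp[12][14] = 6 confirms this is the maximum.

6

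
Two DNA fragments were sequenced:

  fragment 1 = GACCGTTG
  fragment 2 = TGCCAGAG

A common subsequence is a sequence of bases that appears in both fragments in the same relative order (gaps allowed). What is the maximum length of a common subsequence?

Pick G [1,2] → C [3,3] → C [4,4] → G [5,6] → G [8,8]; all 5 bases appear in both, in order. The LCS DP gives dp[8][8] = 5, so this is optimal.

5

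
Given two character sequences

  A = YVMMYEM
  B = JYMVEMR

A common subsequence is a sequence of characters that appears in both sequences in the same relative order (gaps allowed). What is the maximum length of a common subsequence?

Pick Y (A #1, B #2), then V (A #2, B #4), then E (A #6, B #5), then M (A #7, B #6); all 4 characters appear in both, in order. dp[7][7] = 4 confirms this is the maximum.

4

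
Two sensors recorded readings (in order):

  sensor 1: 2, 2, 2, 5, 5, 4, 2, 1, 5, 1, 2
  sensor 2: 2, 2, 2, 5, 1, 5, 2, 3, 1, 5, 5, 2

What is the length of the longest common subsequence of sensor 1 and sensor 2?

Taking 2 [1,1], then 2 [2,2], then 2 [3,3], then 5 [4,4], then 5 [5,6], then 2 [7,7], then 1 [8,9], then 5 [9,11], then 2 [11,12] gives a common subsequence of length 9. dp[11][12] = 9 confirms this is the maximum.

9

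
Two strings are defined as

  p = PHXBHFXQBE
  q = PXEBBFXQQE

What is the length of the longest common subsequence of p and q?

Let dp[i][j] be the LCS length of the first i characters of p and the first j characters of q. dp[i][j] = dp[i-1][j-1]+1 when the i-th and j-th characters match, else max(dp[i-1][j], dp[i][j-1]).
    ·  P  X  E  B  B  F  X  Q  Q  E
 ·  0  0  0  0  0  0  0  0  0  0  0
 P  0  1  1  1  1  1  1  1  1  1  1
 H  0  1  1  1  1  1  1  1  1  1  1
 X  0  1  2  2  2  2  2  2  2  2  2
 B  0  1  2  2  3  3  3  3  3  3  3
 H  0  1  2  2  3  3  3  3  3  3  3
 F  0  1  2  2  3  3  4  4  4  4  4
 X  0  1  2  2  3  3  4  5  5  5  5
 Q  0  1  2  2  3  3  4  5  6  6  6
 B  0  1  2  2  3  4  4  5  6  6  6
 E  0  1  2  3  3  4  4  5  6  6  7
dp[10][10] = 7. One LCS (by backtracking along matches): PXBFXQE.

7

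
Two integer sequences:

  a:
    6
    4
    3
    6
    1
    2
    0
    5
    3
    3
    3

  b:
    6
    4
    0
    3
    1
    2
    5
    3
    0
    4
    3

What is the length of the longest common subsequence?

Pick 6 [1,1] → 4 [2,2] → 3 [3,4] → 1 [5,5] → 2 [6,6] → 5 [8,7] → 3 [9,8] → 3 [11,11]; all 8 values appear in both, in order. Since dp[11][11] = 8, nothing longer is possible.

8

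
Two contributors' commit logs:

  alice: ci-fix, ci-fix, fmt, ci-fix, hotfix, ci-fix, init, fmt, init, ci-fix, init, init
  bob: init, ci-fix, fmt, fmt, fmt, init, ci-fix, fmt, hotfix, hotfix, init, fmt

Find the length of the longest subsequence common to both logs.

Taking ci-fix [1,2] → ci-fix [2,7] → fmt [3,8] → hotfix [5,10] → init [7,11] → fmt [8,12] gives a common subsequence of length 6, and the DP table's final entry dp[12][12] is also 6, so no common subsequence is longer.

6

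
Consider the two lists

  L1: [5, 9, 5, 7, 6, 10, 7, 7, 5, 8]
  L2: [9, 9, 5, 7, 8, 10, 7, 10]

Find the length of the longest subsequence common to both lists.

5

Let dp[i][j] be the LCS length of the first i values of L1 and the first j values of L2. dp[i][j] = dp[i-1][j-1]+1 when the i-th and j-th values match, else max(dp[i-1][j], dp[i][j-1]).
    ·  9  9  5  7  8 10  7 10
 ·  0  0  0  0  0  0  0  0  0
 5  0  0  0  1  1  1  1  1  1
 9  0  1  1  1  1  1  1  1  1
 5  0  1  1  2  2  2  2  2  2
 7  0  1  1  2  3  3  3  3  3
 6  0  1  1  2  3  3  3  3  3
10  0  1  1  2  3  3  4  4  4
 7  0  1  1  2  3  3  4  5  5
 7  0  1  1  2  3  3  4  5  5
 5  0  1  1  2  3  3  4  5  5
 8  0  1  1  2  3  4  4  5  5
dp[10][8] = 5. One LCS (by backtracking along matches): 9, 5, 7, 10, 7.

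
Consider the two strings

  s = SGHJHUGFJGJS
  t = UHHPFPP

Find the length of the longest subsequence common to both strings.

Let dp[i][j] be the LCS length of the first i characters of s and the first j characters of t. dp[i][j] = dp[i-1][j-1]+1 when the i-th and j-th characters match, else max(dp[i-1][j], dp[i][j-1]).
    ·  U  H  H  P  F  P  P
 ·  0  0  0  0  0  0  0  0
 S  0  0  0  0  0  0  0  0
 G  0  0  0  0  0  0  0  0
 H  0  0  1  1  1  1  1  1
 J  0  0  1  1  1  1  1  1
 H  0  0  1  2  2  2  2  2
 U  0  1  1  2  2  2  2  2
 G  0  1  1  2  2  2  2  2
 F  0  1  1  2  2  3  3  3
 J  0  1  1  2  2  3  3  3
 G  0  1  1  2  2  3  3  3
 J  0  1  1  2  2  3  3  3
 S  0  1  1  2  2  3  3  3
dp[12][7] = 3. One LCS (by backtracking along matches): HHF.

3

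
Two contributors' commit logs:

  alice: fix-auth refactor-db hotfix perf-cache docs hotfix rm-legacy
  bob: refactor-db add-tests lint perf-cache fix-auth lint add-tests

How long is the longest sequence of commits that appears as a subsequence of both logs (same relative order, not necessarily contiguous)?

One common subsequence of length 2: refactor-db at alice[2]=bob[1], then perf-cache at alice[4]=bob[4]. dp[7][7] = 2 confirms this is the maximum.

2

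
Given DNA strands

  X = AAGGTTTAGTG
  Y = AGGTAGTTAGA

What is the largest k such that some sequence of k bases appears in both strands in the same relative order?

8

Pick A at X[2]=Y[1]; then G at X[3]=Y[2]; then G at X[4]=Y[3]; then T at X[5]=Y[4]; then T at X[6]=Y[7]; then T at X[7]=Y[8]; then A at X[8]=Y[9]; then G at X[9]=Y[10]; all 8 bases appear in both, in order. dp[11][11] = 8 confirms this is the maximum.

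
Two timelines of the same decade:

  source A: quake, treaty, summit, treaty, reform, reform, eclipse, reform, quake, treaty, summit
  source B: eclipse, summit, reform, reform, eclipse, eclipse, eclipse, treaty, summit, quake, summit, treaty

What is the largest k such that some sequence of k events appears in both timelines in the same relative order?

Pick summit (source A #3, source B #2) → reform (source A #5, source B #3) → reform (source A #6, source B #4) → eclipse (source A #7, source B #7) → quake (source A #9, source B #10) → treaty (source A #10, source B #12); all 6 events appear in both, in order. dp[11][12] = 6 confirms this is the maximum.

6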